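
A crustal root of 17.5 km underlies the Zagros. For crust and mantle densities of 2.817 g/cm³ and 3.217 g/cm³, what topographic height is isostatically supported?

In Airy isostatic equilibrium: ρ_c h = (ρ_m − ρ_c) r.
h = r (ρ_m − ρ_c) / ρ_c = 17.5 km × (3.217 − 2.817) / 2.817 = 2.48 km.

2.48 km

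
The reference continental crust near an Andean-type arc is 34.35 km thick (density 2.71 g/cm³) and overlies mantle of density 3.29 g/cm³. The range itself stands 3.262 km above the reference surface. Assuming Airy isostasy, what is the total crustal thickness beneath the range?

52.9 km

Root depth r = h ρ_c / (ρ_m − ρ_c) = 3.262 km × 2.71 / 0.58 = 15.24 km.
Total thickness = T + h + r = 34.35 km + 3.262 km + 15.24 km = 52.9 km.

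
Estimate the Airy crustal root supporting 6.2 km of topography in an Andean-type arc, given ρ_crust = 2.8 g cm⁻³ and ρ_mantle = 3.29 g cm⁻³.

For local isostatic compensation: the weight of the topography is balanced by the buoyancy of the root, ρ_c h = (ρ_m − ρ_c) r.
r = h · ρ_c / (ρ_m − ρ_c) = 6.2 km × 2.8 / (3.29 − 2.8) = 35.4 km.

35.4 km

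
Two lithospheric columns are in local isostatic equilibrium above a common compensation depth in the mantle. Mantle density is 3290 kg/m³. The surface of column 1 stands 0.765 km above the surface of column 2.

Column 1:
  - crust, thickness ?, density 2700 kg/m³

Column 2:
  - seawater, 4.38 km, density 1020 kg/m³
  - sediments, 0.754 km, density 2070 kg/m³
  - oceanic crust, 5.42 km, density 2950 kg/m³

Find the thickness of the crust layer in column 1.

25.8 km

Take the compensation level at the base of the deeper column (depth z_c below the surface of column 1) and equate Σ ρ_i t_i down to z_c; mantle fills any gap and the z_c terms cancel.
Column 1: x×2700 + (z_c − 0 − x)×3290
Column 2: 0.765×0 + 4.38×1020 + 0.754×2070 + 5.42×2950 + (z_c − 0.765 − 10.554)×3290
The z_c×3290 term appears on both sides and cancels. Collect the known terms of each column as K = Σ(ρt)_known − 3290 × (depth of known layers): K_1 = 0 − 3290×0 = 0; K_2 = 22017.38 − 3290×(0.765 + 10.554) = −15222.13.
Balance: K_1 − x×(3290 − 2700) = K_2, so x = (K_1 − K_2)/(3290 − 2700) = 15222.1/590 = 25.8 km.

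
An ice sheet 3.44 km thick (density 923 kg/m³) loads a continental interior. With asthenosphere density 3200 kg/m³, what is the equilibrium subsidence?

Isostatic balance requires: the ice load ρ_ice t is balanced by mantle displaced below, ρ_m s.
s = t ρ_ice / ρ_m = 3.44 km × 923/3200 = 0.992 km.

0.992 km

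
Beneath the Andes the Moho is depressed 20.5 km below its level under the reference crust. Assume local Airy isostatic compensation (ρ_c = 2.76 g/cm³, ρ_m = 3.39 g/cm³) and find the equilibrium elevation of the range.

Isostatic balance requires: ρ_c h = (ρ_m − ρ_c) r.
h = r (ρ_m − ρ_c) / ρ_c = 20.5 km × (3.39 − 2.76) / 2.76 = 4.68 km.

4.68 km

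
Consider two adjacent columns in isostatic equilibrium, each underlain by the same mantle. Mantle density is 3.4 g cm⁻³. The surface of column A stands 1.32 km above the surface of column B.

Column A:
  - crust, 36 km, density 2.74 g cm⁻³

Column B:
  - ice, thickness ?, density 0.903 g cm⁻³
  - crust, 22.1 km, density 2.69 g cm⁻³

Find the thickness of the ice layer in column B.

Take the compensation level at the base of the deeper column (depth z_c below the surface of column A) and equate Σ ρ_i t_i down to z_c; mantle fills any gap and the z_c terms cancel.
Column A: 36×2.74 + (z_c − 36)×3.4
Column B: 1.32×0 + x×0.903 + 22.1×2.69 + (z_c − 1.32 − 22.1 − x)×3.4
The z_c×3.4 term appears on both sides and cancels. Collect the known terms of each column as K = Σ(ρt)_known − 3.4 × (depth of known layers): K_A = 98.64 − 3.4×36 = −23.76; K_B = 59.449 − 3.4×(1.32 + 22.1) = −20.179.
Balance: K_A = K_B − x×(3.4 − 0.903), so x = (K_B − K_A)/(3.4 − 0.903) = 3.581/2.497 = 1.43 km.

1.43 km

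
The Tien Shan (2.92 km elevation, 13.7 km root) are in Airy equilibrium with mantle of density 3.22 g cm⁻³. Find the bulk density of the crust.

ρ_c h = (ρ_m − ρ_c) r → ρ_c (h + r) = ρ_m r → ρ_c = ρ_m r / (h + r).
ρ_c = 3.22 × 13.7 km / (2.92 km + 13.7 km) = 2.65 g cm⁻³.

2.65 g cm⁻³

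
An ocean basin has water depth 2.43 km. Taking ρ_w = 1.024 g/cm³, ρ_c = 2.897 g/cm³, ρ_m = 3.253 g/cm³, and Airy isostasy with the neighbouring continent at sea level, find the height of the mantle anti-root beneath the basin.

12.8 km

By Archimedes' principle applied to the lithosphere: replacing crust with seawater at the top is compensated by replacing crust with mantle at the base: d (ρ_c − ρ_w) = a (ρ_m − ρ_c).
a = d (ρ_c − ρ_w)/(ρ_m − ρ_c) = 2.43 km × 1.873/0.356 = 12.8 km.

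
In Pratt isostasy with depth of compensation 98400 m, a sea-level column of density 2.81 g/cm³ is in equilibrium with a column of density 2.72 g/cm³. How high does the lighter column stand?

3260 m

ρ_ref D = ρ (D + h) → h = D (ρ_ref − ρ)/ρ.
h = 98400 m × (2.81 − 2.72)/2.72 = 3260 m.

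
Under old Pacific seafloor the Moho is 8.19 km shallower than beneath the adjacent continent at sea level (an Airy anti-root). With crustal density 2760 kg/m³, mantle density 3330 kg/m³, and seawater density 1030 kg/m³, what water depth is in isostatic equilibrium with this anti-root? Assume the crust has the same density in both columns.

2.7 km

Replacing a thickness d of crust by seawater at the top must be balanced by replacing crust with mantle at the base: d (ρ_c − ρ_w) = a (ρ_m − ρ_c).
d = a (ρ_m − ρ_c)/(ρ_c − ρ_w) = 8.19 km × 570/1730 = 2.7 km.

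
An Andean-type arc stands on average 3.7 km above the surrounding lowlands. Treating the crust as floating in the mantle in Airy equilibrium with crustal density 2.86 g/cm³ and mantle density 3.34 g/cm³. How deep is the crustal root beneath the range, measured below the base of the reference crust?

Isostatic balance requires: the weight of the topography is balanced by the buoyancy of the root, ρ_c h = (ρ_m − ρ_c) r.
r = h · ρ_c / (ρ_m − ρ_c) = 3.7 km × 2.86 / (3.34 − 2.86) = 22 km.

22 km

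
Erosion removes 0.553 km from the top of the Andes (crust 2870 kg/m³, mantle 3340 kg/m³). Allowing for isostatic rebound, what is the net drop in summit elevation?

Rebound u = e ρ_c/ρ_m = 0.553 km × 2870/3340 = 0.4752 km.
Net surface drop = e − u = 0.553 km − 0.4752 km = e (ρ_m − ρ_c)/ρ_m = 0.0778 km.

0.0778 km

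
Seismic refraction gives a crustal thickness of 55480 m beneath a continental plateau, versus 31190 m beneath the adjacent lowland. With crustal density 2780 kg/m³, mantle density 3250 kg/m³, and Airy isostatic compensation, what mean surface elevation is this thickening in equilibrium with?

Excess crust Δ = 55480 m − 31190 m = 24290 m, split between elevation h and root r with h + r = Δ.
Airy balance ρ_c h = (ρ_m − ρ_c) r gives r = h ρ_c/(ρ_m − ρ_c), so h (1 + ρ_c/(ρ_m − ρ_c)) = Δ, i.e. h = Δ (ρ_m − ρ_c)/ρ_m.
h = 24290 m × 470/3250 = 3510 m.

3510 m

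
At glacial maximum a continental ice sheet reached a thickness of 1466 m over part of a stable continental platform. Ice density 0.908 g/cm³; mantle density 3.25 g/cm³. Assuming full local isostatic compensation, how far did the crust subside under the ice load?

410 m

Isostatic balance requires: the ice load ρ_ice t is balanced by mantle displaced below, ρ_m s.
s = t ρ_ice / ρ_m = 1466 m × 0.908/3.25 = 410 m.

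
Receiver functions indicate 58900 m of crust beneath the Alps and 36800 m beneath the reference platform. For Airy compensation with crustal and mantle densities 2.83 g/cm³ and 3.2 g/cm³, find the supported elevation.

2560 m

Excess crust Δ = 58900 m − 36800 m = 22100 m, split between elevation h and root r with h + r = Δ.
Airy balance ρ_c h = (ρ_m − ρ_c) r gives r = h ρ_c/(ρ_m − ρ_c), so h (1 + ρ_c/(ρ_m − ρ_c)) = Δ, i.e. h = Δ (ρ_m − ρ_c)/ρ_m.
h = 22100 m × 0.37/3.2 = 2560 m.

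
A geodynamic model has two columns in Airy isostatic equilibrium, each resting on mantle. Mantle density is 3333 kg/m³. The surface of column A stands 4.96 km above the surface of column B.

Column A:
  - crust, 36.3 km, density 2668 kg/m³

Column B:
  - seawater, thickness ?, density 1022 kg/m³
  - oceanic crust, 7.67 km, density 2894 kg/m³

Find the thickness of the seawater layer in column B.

1.84 km

Take the compensation level at the base of the deeper column (depth z_c below the surface of column A) and equate Σ ρ_i t_i down to z_c; mantle fills any gap and the z_c terms cancel.
Column A: 36.3×2668 + (z_c − 36.3)×3333
Column B: 4.96×0 + x×1022 + 7.67×2894 + (z_c − 4.96 − 7.67 − x)×3333
The z_c×3333 term appears on both sides and cancels. Collect the known terms of each column as K = Σ(ρt)_known − 3333 × (depth of known layers): K_A = 96848.4 − 3333×36.3 = −24139.5; K_B = 22196.98 − 3333×(4.96 + 7.67) = −19898.81.
Balance: K_A = K_B − x×(3333 − 1022), so x = (K_B − K_A)/(3333 − 1022) = 4240.69/2311 = 1.84 km.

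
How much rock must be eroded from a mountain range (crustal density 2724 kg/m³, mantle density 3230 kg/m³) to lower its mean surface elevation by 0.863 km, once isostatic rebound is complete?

Net drop Δ = e − u = e − e ρ_c/ρ_m = e (ρ_m − ρ_c)/ρ_m.
e = Δ ρ_m/(ρ_m − ρ_c) = 0.863 km × 3230/506 = 5.51 km.

5.51 km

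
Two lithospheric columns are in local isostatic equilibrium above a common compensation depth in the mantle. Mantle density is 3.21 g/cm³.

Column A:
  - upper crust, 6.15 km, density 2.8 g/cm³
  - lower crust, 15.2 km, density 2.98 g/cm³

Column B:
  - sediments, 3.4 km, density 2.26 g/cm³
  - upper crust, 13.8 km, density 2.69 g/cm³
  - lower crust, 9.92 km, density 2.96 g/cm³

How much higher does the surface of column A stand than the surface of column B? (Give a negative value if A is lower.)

−2.14 km

For any compensation level in the mantle, the mantle terms cancel and isostasy reduces to e = (Σt_A − Σt_B) − (Σ(ρt)_A − Σ(ρt)_B) / ρ_m.
Σt_A = 21.35 km; Σt_B = 27.12 km; Σ(ρt)_A = 62.516; Σ(ρt)_B = 74.1692 (in km·g/cm³).
e = (21.35 − 27.12) − (62.516 − 74.1692) / 3.21 = −2.14 km.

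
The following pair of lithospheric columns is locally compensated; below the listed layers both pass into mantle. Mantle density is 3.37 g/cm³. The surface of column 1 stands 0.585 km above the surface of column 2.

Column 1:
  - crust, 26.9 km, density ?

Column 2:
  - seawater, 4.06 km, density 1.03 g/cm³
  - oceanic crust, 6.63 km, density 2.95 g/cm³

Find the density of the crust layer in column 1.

2.84 g/cm³

Take the compensation level at the base of the deeper column (depth z_c below the surface of column 1) and equate Σ ρ_i t_i down to z_c; mantle fills any gap and the z_c terms cancel.
Column 1: 26.9×ρ + (z_c − 26.9)×3.37
Column 2: 0.585×0 + 4.06×1.03 + 6.63×2.95 + (z_c − 0.585 − 10.69)×3.37
The z_c×3.37 term appears on both sides and cancels. Collect the known terms of each column as K = Σ(ρt)_known − 3.37 × (depth of known layers): K_1 = 0 − 3.37×26.9 = −90.653; K_2 = 23.7403 − 3.37×(0.585 + 10.69) = −14.25645.
Balance: K_1 + 26.9×ρ = K_2, so ρ = (K_2 − K_1)/26.9 = 76.3965/26.9 = 2.84 g/cm³.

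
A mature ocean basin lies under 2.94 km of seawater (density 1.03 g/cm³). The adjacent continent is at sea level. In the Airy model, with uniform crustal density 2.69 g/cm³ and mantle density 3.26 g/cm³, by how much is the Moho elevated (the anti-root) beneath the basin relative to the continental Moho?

8.56 km

In Airy isostatic equilibrium: replacing crust with seawater at the top is compensated by replacing crust with mantle at the base: d (ρ_c − ρ_w) = a (ρ_m − ρ_c).
a = d (ρ_c − ρ_w)/(ρ_m − ρ_c) = 2.94 km × 1.66/0.57 = 8.56 km.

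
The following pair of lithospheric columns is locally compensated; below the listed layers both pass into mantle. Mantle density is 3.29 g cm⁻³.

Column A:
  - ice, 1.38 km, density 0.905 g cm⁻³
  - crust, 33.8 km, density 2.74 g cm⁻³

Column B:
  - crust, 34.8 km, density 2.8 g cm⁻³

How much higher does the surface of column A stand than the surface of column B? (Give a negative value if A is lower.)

For any compensation level in the mantle, the mantle terms cancel and isostasy reduces to e = (Σt_A − Σt_B) − (Σ(ρt)_A − Σ(ρt)_B) / ρ_m.
Σt_A = 35.18 km; Σt_B = 34.8 km; Σ(ρt)_A = 93.8609; Σ(ρt)_B = 97.44 (in km·g cm⁻³).
e = (35.18 − 34.8) − (93.8609 − 97.44) / 3.29 = 1.47 km.

1.47 km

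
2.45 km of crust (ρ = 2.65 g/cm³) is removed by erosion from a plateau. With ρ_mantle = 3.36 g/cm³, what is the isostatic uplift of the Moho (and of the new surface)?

Unloading: uplift u = e ρ_c/ρ_m = 2.45 km × 2.65/3.36 = 1.93 km.

1.93 km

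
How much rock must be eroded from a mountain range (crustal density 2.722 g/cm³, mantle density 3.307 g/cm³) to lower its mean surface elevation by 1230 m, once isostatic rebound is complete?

Net drop Δ = e − u = e − e ρ_c/ρ_m = e (ρ_m − ρ_c)/ρ_m.
e = Δ ρ_m/(ρ_m − ρ_c) = 1230 m × 3.307/0.585 = 6950 m.

6950 m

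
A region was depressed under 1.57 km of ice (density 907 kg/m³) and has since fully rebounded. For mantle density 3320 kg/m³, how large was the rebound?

Removing the load lets mantle flow back in; uplift u satisfies ρ_ice t = ρ_m u.
u = t ρ_ice/ρ_m = 1.57 km × 907/3320 = 0.429 km.

0.429 km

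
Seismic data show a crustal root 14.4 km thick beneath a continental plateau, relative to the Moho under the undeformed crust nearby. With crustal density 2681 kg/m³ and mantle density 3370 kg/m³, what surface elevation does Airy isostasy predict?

3.7 km

Equating mass per unit area of the two columns: ρ_c h = (ρ_m − ρ_c) r.
h = r (ρ_m − ρ_c) / ρ_c = 14.4 km × (3370 − 2681) / 2681 = 3.7 km.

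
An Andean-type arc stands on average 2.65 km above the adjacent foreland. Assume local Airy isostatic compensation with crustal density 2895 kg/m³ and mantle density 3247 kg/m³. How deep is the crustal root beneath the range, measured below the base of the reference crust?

21.8 km

Isostatic balance requires: the weight of the topography is balanced by the buoyancy of the root, ρ_c h = (ρ_m − ρ_c) r.
r = h · ρ_c / (ρ_m − ρ_c) = 2.65 km × 2895 / (3247 − 2895) = 21.8 km.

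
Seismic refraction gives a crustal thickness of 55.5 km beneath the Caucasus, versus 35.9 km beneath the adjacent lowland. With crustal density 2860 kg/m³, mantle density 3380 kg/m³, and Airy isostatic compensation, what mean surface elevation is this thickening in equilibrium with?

3.02 km

Excess crust Δ = 55.5 km − 35.9 km = 19.6 km, split between elevation h and root r with h + r = Δ.
Airy balance ρ_c h = (ρ_m − ρ_c) r gives r = h ρ_c/(ρ_m − ρ_c), so h (1 + ρ_c/(ρ_m − ρ_c)) = Δ, i.e. h = Δ (ρ_m − ρ_c)/ρ_m.
h = 19.6 km × 520/3380 = 3.02 km.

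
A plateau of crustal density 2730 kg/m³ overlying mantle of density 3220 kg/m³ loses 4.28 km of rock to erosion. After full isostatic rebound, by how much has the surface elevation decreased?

0.651 km

Rebound u = e ρ_c/ρ_m = 4.28 km × 2730/3220 = 3.629 km.
Net surface drop = e − u = 4.28 km − 3.629 km = e (ρ_m − ρ_c)/ρ_m = 0.651 km.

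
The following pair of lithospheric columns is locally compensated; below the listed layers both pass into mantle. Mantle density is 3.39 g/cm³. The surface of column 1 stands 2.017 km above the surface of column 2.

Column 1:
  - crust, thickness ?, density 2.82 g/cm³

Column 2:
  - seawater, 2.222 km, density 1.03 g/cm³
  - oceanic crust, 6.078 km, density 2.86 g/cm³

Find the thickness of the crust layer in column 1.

Take the compensation level at the base of the deeper column (depth z_c below the surface of column 1) and equate Σ ρ_i t_i down to z_c; mantle fills any gap and the z_c terms cancel.
Column 1: x×2.82 + (z_c − 0 − x)×3.39
Column 2: 2.017×0 + 2.222×1.03 + 6.078×2.86 + (z_c − 2.017 − 8.3)×3.39
The z_c×3.39 term appears on both sides and cancels. Collect the known terms of each column as K = Σ(ρt)_known − 3.39 × (depth of known layers): K_1 = 0 − 3.39×0 = 0; K_2 = 19.67174 − 3.39×(2.017 + 8.3) = −15.30289.
Balance: K_1 − x×(3.39 − 2.82) = K_2, so x = (K_1 − K_2)/(3.39 − 2.82) = 15.3029/0.57 = 26.8 km.

26.8 km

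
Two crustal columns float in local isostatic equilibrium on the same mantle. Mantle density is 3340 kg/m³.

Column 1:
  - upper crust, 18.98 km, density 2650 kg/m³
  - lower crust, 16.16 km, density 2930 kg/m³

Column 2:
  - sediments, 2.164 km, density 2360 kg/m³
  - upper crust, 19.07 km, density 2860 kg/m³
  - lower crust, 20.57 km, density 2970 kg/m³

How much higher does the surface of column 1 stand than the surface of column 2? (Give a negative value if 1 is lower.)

For any compensation level in the mantle, the mantle terms cancel and isostasy reduces to e = (Σt_1 − Σt_2) − (Σ(ρt)_1 − Σ(ρt)_2) / ρ_m.
Σt_1 = 35.14 km; Σt_2 = 41.804 km; Σ(ρt)_1 = 97645.8; Σ(ρt)_2 = 120740.14 (in km·kg/m³).
e = (35.14 − 41.804) − (97645.8 − 120740.14) / 3340 = 0.25 km.

0.25 km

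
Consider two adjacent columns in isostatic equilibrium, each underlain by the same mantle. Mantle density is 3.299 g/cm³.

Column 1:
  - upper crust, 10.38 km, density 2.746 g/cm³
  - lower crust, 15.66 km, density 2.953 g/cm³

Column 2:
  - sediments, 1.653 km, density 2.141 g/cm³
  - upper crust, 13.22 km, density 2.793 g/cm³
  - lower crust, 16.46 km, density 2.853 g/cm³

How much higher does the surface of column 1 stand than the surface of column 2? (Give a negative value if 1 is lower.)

For any compensation level in the mantle, the mantle terms cancel and isostasy reduces to e = (Σt_1 − Σt_2) − (Σ(ρt)_1 − Σ(ρt)_2) / ρ_m.
Σt_1 = 26.04 km; Σt_2 = 31.333 km; Σ(ρt)_1 = 74.74746; Σ(ρt)_2 = 87.422913 (in km·g/cm³).
e = (26.04 − 31.333) − (74.74746 − 87.422913) / 3.299 = −1.45 km.

−1.45 km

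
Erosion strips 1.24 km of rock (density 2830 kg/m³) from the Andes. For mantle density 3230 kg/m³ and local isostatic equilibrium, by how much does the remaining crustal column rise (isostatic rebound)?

Unloading: uplift u = e ρ_c/ρ_m = 1.24 km × 2830/3230 = 1.09 km.

1.09 km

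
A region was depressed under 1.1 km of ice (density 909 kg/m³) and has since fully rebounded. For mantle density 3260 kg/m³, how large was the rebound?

Removing the load lets mantle flow back in; uplift u satisfies ρ_ice t = ρ_m u.
u = t ρ_ice/ρ_m = 1.1 km × 909/3260 = 0.307 km.

0.307 km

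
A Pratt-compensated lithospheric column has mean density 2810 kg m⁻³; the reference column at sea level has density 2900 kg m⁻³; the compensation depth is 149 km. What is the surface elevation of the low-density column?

4.77 km

ρ_ref D = ρ (D + h) → h = D (ρ_ref − ρ)/ρ.
h = 149 km × (2900 − 2810)/2810 = 4.77 km.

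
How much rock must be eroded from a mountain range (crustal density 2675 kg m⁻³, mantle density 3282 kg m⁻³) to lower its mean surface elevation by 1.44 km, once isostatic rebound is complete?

Net drop Δ = e − u = e − e ρ_c/ρ_m = e (ρ_m − ρ_c)/ρ_m.
e = Δ ρ_m/(ρ_m − ρ_c) = 1.44 km × 3282/607 = 7.79 km.

7.79 km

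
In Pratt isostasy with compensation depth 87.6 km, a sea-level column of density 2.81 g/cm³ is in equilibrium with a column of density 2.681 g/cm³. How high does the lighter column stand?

ρ_ref D = ρ (D + h) → h = D (ρ_ref − ρ)/ρ.
h = 87.6 km × (2.81 − 2.681)/2.681 = 4.21 km.

4.21 km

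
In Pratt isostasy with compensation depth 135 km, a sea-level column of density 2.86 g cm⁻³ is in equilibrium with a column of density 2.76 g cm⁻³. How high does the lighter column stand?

ρ_ref D = ρ (D + h) → h = D (ρ_ref − ρ)/ρ.
h = 135 km × (2.86 − 2.76)/2.76 = 4.89 km.

4.89 km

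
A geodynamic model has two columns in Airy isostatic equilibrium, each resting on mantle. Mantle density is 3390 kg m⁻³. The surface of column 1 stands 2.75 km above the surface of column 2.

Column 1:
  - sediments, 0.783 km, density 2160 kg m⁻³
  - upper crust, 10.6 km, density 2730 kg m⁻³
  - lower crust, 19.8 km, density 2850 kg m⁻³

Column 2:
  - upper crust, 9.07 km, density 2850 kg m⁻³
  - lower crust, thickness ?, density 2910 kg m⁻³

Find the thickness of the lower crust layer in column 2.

Take the compensation level at the base of the deeper column (depth z_c below the surface of column 1) and equate Σ ρ_i t_i down to z_c; mantle fills any gap and the z_c terms cancel.
Column 1: 0.783×2160 + 10.6×2730 + 19.8×2850 + (z_c − 31.183)×3390
Column 2: 2.75×0 + 9.07×2850 + x×2910 + (z_c − 2.75 − 9.07 − x)×3390
The z_c×3390 term appears on both sides and cancels. Collect the known terms of each column as K = Σ(ρt)_known − 3390 × (depth of known layers): K_1 = 87059.28 − 3390×31.183 = −18651.09; K_2 = 25849.5 − 3390×(2.75 + 9.07) = −14220.3.
Balance: K_1 = K_2 − x×(3390 − 2910), so x = (K_2 − K_1)/(3390 − 2910) = 4430.79/480 = 9.23 km.

9.23 km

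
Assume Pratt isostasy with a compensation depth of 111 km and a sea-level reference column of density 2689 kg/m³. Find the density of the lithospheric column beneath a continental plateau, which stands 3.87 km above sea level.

2600 kg/m³

Pratt balance: ρ_ref D = ρ (D + h).
ρ = ρ_ref D/(D + h) = 2689 × 111 km/(111 km + 3.87 km) = 2600 kg/m³.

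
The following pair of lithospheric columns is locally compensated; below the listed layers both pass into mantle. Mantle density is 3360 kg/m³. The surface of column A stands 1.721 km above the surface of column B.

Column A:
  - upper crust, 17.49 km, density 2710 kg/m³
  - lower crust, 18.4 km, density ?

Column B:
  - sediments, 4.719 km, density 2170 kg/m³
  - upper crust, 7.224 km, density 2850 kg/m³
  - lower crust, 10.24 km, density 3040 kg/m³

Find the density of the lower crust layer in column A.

2980 kg/m³

Take the compensation level at the base of the deeper column (depth z_c below the surface of column A) and equate Σ ρ_i t_i down to z_c; mantle fills any gap and the z_c terms cancel.
Column A: 17.49×2710 + 18.4×ρ + (z_c − 35.89)×3360
Column B: 1.721×0 + 4.719×2170 + 7.224×2850 + 10.24×3040 + (z_c − 1.721 − 22.183)×3360
The z_c×3360 term appears on both sides and cancels. Collect the known terms of each column as K = Σ(ρt)_known − 3360 × (depth of known layers): K_A = 47397.9 − 3360×35.89 = −73192.5; K_B = 61958.23 − 3360×(1.721 + 22.183) = −18359.21.
Balance: K_A + 18.4×ρ = K_B, so ρ = (K_B − K_A)/18.4 = 54833.3/18.4 = 2980 kg/m³.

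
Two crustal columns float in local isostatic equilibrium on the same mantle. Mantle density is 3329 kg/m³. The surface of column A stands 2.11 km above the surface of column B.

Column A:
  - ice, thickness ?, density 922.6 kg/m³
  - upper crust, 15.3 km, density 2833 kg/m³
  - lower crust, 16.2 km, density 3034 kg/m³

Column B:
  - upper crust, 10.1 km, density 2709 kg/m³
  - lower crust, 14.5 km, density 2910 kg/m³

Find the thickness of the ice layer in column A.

2.91 km

Take the compensation level at the base of the deeper column (depth z_c below the surface of column A) and equate Σ ρ_i t_i down to z_c; mantle fills any gap and the z_c terms cancel.
Column A: x×922.6 + 15.3×2833 + 16.2×3034 + (z_c − 31.5 − x)×3329
Column B: 2.11×0 + 10.1×2709 + 14.5×2910 + (z_c − 2.11 − 24.6)×3329
The z_c×3329 term appears on both sides and cancels. Collect the known terms of each column as K = Σ(ρt)_known − 3329 × (depth of known layers): K_A = 92495.7 − 3329×31.5 = −12367.8; K_B = 69555.9 − 3329×(2.11 + 24.6) = −19361.69.
Balance: K_A − x×(3329 − 922.6) = K_B, so x = (K_A − K_B)/(3329 − 922.6) = 6993.89/2406.4 = 2.91 km.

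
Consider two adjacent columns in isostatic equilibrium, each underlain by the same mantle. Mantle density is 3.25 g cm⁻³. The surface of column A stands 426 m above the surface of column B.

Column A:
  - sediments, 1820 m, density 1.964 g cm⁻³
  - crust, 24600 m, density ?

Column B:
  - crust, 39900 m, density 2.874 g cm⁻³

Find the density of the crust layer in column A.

Take the compensation level at the base of the deeper column (depth z_c below the surface of column A) and equate Σ ρ_i t_i down to z_c; mantle fills any gap and the z_c terms cancel.
Column A: 1820×1.964 + 24600×ρ + (z_c − 26420)×3.25
Column B: 426×0 + 39900×2.874 + (z_c − 426 − 39900)×3.25
The z_c×3.25 term appears on both sides and cancels. Collect the known terms of each column as K = Σ(ρt)_known − 3.25 × (depth of known layers): K_A = 3574.48 − 3.25×26420 = −82290.52; K_B = 114672.6 − 3.25×(426 + 39900) = −16386.9.
Balance: K_A + 24600×ρ = K_B, so ρ = (K_B − K_A)/24600 = 65903.6/24600 = 2.68 g cm⁻³.

2.68 g cm⁻³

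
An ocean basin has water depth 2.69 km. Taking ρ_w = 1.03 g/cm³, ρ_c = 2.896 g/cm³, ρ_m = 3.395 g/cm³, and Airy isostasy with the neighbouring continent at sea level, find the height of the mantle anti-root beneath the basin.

10.1 km

For local isostatic compensation: replacing crust with seawater at the top is compensated by replacing crust with mantle at the base: d (ρ_c − ρ_w) = a (ρ_m − ρ_c).
a = d (ρ_c − ρ_w)/(ρ_m − ρ_c) = 2.69 km × 1.866/0.499 = 10.1 km.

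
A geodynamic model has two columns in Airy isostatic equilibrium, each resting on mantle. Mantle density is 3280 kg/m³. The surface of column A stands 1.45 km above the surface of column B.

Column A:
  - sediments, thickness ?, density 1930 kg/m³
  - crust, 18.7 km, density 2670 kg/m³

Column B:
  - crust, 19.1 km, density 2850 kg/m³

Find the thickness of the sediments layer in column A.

1.16 km

Take the compensation level at the base of the deeper column (depth z_c below the surface of column A) and equate Σ ρ_i t_i down to z_c; mantle fills any gap and the z_c terms cancel.
Column A: x×1930 + 18.7×2670 + (z_c − 18.7 − x)×3280
Column B: 1.45×0 + 19.1×2850 + (z_c − 1.45 − 19.1)×3280
The z_c×3280 term appears on both sides and cancels. Collect the known terms of each column as K = Σ(ρt)_known − 3280 × (depth of known layers): K_A = 49929 − 3280×18.7 = −11407; K_B = 54435 − 3280×(1.45 + 19.1) = −12969.
Balance: K_A − x×(3280 − 1930) = K_B, so x = (K_A − K_B)/(3280 − 1930) = 1562/1350 = 1.16 km.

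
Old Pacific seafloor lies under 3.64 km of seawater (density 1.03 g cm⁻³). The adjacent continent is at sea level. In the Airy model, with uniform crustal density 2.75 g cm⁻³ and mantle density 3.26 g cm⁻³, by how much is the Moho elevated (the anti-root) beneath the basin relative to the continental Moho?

12.3 km

For local isostatic compensation: replacing crust with seawater at the top is compensated by replacing crust with mantle at the base: d (ρ_c − ρ_w) = a (ρ_m − ρ_c).
a = d (ρ_c − ρ_w)/(ρ_m − ρ_c) = 3.64 km × 1.72/0.51 = 12.3 km.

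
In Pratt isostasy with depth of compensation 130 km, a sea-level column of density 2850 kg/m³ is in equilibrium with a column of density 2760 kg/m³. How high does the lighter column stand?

ρ_ref D = ρ (D + h) → h = D (ρ_ref − ρ)/ρ.
h = 130 km × (2850 − 2760)/2760 = 4.24 km.

4.24 km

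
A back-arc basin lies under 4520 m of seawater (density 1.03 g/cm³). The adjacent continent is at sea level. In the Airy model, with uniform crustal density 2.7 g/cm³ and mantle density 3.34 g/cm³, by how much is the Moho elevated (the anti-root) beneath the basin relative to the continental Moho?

11800 m

Equating mass per unit area of the two columns: replacing crust with seawater at the top is compensated by replacing crust with mantle at the base: d (ρ_c − ρ_w) = a (ρ_m − ρ_c).
a = d (ρ_c − ρ_w)/(ρ_m − ρ_c) = 4520 m × 1.67/0.64 = 11800 m.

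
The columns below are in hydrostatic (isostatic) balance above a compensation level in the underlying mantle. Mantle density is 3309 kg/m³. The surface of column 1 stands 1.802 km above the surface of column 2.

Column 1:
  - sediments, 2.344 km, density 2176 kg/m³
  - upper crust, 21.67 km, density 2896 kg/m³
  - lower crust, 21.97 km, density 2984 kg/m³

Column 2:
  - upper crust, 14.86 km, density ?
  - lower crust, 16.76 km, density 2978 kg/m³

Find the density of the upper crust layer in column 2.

Take the compensation level at the base of the deeper column (depth z_c below the surface of column 1) and equate Σ ρ_i t_i down to z_c; mantle fills any gap and the z_c terms cancel.
Column 1: 2.344×2176 + 21.67×2896 + 21.97×2984 + (z_c − 45.984)×3309
Column 2: 1.802×0 + 14.86×ρ + 16.76×2978 + (z_c − 1.802 − 31.62)×3309
The z_c×3309 term appears on both sides and cancels. Collect the known terms of each column as K = Σ(ρt)_known − 3309 × (depth of known layers): K_1 = 133415.344 − 3309×45.984 = −18745.712; K_2 = 49911.28 − 3309×(1.802 + 31.62) = −60682.118.
Balance: K_1 = K_2 + 14.86×ρ, so ρ = (K_1 − K_2)/14.86 = 41936.4/14.86 = 2820 kg/m³.

2820 kg/m³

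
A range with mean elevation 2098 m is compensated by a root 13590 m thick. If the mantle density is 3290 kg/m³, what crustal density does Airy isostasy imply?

ρ_c h = (ρ_m − ρ_c) r → ρ_c (h + r) = ρ_m r → ρ_c = ρ_m r / (h + r).
ρ_c = 3290 × 13590 m / (2098 m + 13590 m) = 2850 kg/m³.

2850 kg/m³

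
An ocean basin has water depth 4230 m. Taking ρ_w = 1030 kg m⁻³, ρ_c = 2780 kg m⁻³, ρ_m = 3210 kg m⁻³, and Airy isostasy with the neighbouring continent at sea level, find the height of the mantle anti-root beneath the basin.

17200 m

Isostatic balance requires: replacing crust with seawater at the top is compensated by replacing crust with mantle at the base: d (ρ_c − ρ_w) = a (ρ_m − ρ_c).
a = d (ρ_c − ρ_w)/(ρ_m − ρ_c) = 4230 m × 1750/430 = 17200 m.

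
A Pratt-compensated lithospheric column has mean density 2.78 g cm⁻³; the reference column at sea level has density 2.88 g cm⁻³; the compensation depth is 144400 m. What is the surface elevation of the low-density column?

ρ_ref D = ρ (D + h) → h = D (ρ_ref − ρ)/ρ.
h = 144400 m × (2.88 − 2.78)/2.78 = 5190 m.

5190 m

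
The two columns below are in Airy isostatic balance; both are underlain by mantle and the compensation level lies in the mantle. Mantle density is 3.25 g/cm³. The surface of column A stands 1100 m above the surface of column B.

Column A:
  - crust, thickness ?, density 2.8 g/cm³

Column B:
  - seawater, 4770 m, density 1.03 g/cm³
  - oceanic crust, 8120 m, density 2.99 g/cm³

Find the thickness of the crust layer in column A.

Take the compensation level at the base of the deeper column (depth z_c below the surface of column A) and equate Σ ρ_i t_i down to z_c; mantle fills any gap and the z_c terms cancel.
Column A: x×2.8 + (z_c − 0 − x)×3.25
Column B: 1100×0 + 4770×1.03 + 8120×2.99 + (z_c − 1100 − 12890)×3.25
The z_c×3.25 term appears on both sides and cancels. Collect the known terms of each column as K = Σ(ρt)_known − 3.25 × (depth of known layers): K_A = 0 − 3.25×0 = 0; K_B = 29191.9 − 3.25×(1100 + 12890) = −16275.6.
Balance: K_A − x×(3.25 − 2.8) = K_B, so x = (K_A − K_B)/(3.25 − 2.8) = 16275.6/0.45 = 36200 m.

36200 m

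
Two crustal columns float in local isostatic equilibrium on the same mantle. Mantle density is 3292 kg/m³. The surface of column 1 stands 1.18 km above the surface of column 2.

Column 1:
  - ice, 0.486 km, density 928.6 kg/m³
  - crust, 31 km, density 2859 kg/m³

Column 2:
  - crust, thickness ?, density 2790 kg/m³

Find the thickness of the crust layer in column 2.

Take the compensation level at the base of the deeper column (depth z_c below the surface of column 1) and equate Σ ρ_i t_i down to z_c; mantle fills any gap and the z_c terms cancel.
Column 1: 0.486×928.6 + 31×2859 + (z_c − 31.486)×3292
Column 2: 1.18×0 + x×2790 + (z_c − 1.18 − 0 − x)×3292
The z_c×3292 term appears on both sides and cancels. Collect the known terms of each column as K = Σ(ρt)_known − 3292 × (depth of known layers): K_1 = 89080.2996 − 3292×31.486 = −14571.6124; K_2 = 0 − 3292×(1.18 + 0) = −3884.56.
Balance: K_1 = K_2 − x×(3292 − 2790), so x = (K_2 − K_1)/(3292 − 2790) = 10687.1/502 = 21.3 km.

21.3 km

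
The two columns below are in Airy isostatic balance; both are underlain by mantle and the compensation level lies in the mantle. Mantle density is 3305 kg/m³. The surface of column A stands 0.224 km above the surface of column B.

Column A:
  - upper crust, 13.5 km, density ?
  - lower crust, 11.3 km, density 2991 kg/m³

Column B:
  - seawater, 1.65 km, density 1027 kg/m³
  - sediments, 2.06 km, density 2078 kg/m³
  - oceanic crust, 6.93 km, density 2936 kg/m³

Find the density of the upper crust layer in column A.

2860 kg/m³

Take the compensation level at the base of the deeper column (depth z_c below the surface of column A) and equate Σ ρ_i t_i down to z_c; mantle fills any gap and the z_c terms cancel.
Column A: 13.5×ρ + 11.3×2991 + (z_c − 24.8)×3305
Column B: 0.224×0 + 1.65×1027 + 2.06×2078 + 6.93×2936 + (z_c − 0.224 − 10.64)×3305
The z_c×3305 term appears on both sides and cancels. Collect the known terms of each column as K = Σ(ρt)_known − 3305 × (depth of known layers): K_A = 33798.3 − 3305×24.8 = −48165.7; K_B = 26321.71 − 3305×(0.224 + 10.64) = −9583.81.
Balance: K_A + 13.5×ρ = K_B, so ρ = (K_B − K_A)/13.5 = 38581.9/13.5 = 2860 kg/m³.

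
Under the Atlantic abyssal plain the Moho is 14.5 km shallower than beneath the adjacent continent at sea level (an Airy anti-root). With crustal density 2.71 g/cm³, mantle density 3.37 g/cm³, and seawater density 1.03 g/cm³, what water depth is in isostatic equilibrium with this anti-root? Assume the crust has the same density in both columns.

Replacing a thickness d of crust by seawater at the top must be balanced by replacing crust with mantle at the base: d (ρ_c − ρ_w) = a (ρ_m − ρ_c).
d = a (ρ_m − ρ_c)/(ρ_c − ρ_w) = 14.5 km × 0.66/1.68 = 5.7 km.

5.7 km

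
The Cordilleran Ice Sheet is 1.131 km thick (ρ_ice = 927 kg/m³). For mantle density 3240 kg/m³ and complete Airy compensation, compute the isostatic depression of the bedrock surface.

0.324 km

For local isostatic compensation: the ice load ρ_ice t is balanced by mantle displaced below, ρ_m s.
s = t ρ_ice / ρ_m = 1.131 km × 927/3240 = 0.324 km.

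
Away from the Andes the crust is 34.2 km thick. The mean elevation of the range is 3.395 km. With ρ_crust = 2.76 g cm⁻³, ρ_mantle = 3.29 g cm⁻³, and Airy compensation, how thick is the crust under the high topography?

55.3 km

Root depth r = h ρ_c / (ρ_m − ρ_c) = 3.395 km × 2.76 / 0.53 = 17.68 km.
Total thickness = T + h + r = 34.2 km + 3.395 km + 17.68 km = 55.3 km.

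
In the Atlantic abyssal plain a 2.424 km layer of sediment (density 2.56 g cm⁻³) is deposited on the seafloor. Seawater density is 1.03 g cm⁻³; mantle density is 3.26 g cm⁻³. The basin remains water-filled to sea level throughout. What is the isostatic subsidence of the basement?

Submarine loading: the sediment displaces seawater, and the subsidence is in turn flooded, so s (ρ_m − ρ_w) = t (ρ_sed − ρ_w).
s = 2.424 km × (2.56 − 1.03) / (3.26 − 1.03) = 1.66 km.

1.66 km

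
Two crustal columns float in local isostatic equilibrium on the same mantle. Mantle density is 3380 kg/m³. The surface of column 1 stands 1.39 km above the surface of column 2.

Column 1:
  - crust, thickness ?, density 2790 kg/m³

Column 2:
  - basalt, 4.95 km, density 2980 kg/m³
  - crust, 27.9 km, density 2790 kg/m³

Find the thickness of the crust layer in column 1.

Take the compensation level at the base of the deeper column (depth z_c below the surface of column 1) and equate Σ ρ_i t_i down to z_c; mantle fills any gap and the z_c terms cancel.
Column 1: x×2790 + (z_c − 0 − x)×3380
Column 2: 1.39×0 + 4.95×2980 + 27.9×2790 + (z_c − 1.39 − 32.85)×3380
The z_c×3380 term appears on both sides and cancels. Collect the known terms of each column as K = Σ(ρt)_known − 3380 × (depth of known layers): K_1 = 0 − 3380×0 = 0; K_2 = 92592 − 3380×(1.39 + 32.85) = −23139.2.
Balance: K_1 − x×(3380 − 2790) = K_2, so x = (K_1 − K_2)/(3380 − 2790) = 23139.2/590 = 39.2 km.

39.2 km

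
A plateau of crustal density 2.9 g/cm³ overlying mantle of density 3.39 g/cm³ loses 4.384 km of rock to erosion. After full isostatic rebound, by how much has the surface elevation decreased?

0.634 km

Rebound u = e ρ_c/ρ_m = 4.384 km × 2.9/3.39 = 3.75 km.
Net surface drop = e − u = 4.384 km − 3.75 km = e (ρ_m − ρ_c)/ρ_m = 0.634 km.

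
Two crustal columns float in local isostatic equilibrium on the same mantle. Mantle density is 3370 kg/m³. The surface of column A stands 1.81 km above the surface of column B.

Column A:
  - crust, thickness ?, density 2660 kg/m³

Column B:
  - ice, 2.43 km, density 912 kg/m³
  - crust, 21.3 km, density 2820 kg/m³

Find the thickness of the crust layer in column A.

Take the compensation level at the base of the deeper column (depth z_c below the surface of column A) and equate Σ ρ_i t_i down to z_c; mantle fills any gap and the z_c terms cancel.
Column A: x×2660 + (z_c − 0 − x)×3370
Column B: 1.81×0 + 2.43×912 + 21.3×2820 + (z_c − 1.81 − 23.73)×3370
The z_c×3370 term appears on both sides and cancels. Collect the known terms of each column as K = Σ(ρt)_known − 3370 × (depth of known layers): K_A = 0 − 3370×0 = 0; K_B = 62282.16 − 3370×(1.81 + 23.73) = −23787.64.
Balance: K_A − x×(3370 − 2660) = K_B, so x = (K_A − K_B)/(3370 − 2660) = 23787.6/710 = 33.5 km.

33.5 km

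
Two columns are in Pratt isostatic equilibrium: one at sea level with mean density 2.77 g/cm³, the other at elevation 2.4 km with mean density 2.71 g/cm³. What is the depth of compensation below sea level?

ρ_ref D = ρ (D + h) → D (ρ_ref − ρ) = ρ h.
D = ρ h/(ρ_ref − ρ) = 2.71 × 2.4 km/(2.77 − 2.71) = 108 km.

108 km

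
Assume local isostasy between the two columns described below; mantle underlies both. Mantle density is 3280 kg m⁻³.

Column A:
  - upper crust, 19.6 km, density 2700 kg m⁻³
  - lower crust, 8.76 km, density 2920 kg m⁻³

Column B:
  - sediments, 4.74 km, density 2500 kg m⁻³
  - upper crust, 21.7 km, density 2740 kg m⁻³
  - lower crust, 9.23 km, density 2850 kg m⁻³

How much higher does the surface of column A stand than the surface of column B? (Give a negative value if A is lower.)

−1.48 km

For any compensation level in the mantle, the mantle terms cancel and isostasy reduces to e = (Σt_A − Σt_B) − (Σ(ρt)_A − Σ(ρt)_B) / ρ_m.
Σt_A = 28.36 km; Σt_B = 35.67 km; Σ(ρt)_A = 78499.2; Σ(ρt)_B = 97613.5 (in km·kg m⁻³).
e = (28.36 − 35.67) − (78499.2 − 97613.5) / 3280 = −1.48 km.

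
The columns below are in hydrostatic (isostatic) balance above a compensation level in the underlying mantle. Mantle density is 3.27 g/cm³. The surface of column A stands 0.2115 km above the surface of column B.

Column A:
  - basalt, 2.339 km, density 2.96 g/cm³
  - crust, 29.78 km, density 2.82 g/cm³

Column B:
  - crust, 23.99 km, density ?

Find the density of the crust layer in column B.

Take the compensation level at the base of the deeper column (depth z_c below the surface of column A) and equate Σ ρ_i t_i down to z_c; mantle fills any gap and the z_c terms cancel.
Column A: 2.339×2.96 + 29.78×2.82 + (z_c − 32.119)×3.27
Column B: 0.2115×0 + 23.99×ρ + (z_c − 0.2115 − 23.99)×3.27
The z_c×3.27 term appears on both sides and cancels. Collect the known terms of each column as K = Σ(ρt)_known − 3.27 × (depth of known layers): K_A = 90.90304 − 3.27×32.119 = −14.12609; K_B = 0 − 3.27×(0.2115 + 23.99) = −79.138905.
Balance: K_A = K_B + 23.99×ρ, so ρ = (K_A − K_B)/23.99 = 65.0128/23.99 = 2.71 g/cm³.

2.71 g/cm³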